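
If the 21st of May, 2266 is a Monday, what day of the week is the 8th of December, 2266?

May 2266: 31 − 21 = 10 days remain.
Then June (30), July (31), August (31), September (30), October (31), November (30): 30 + 31 + 31 + 30 + 31 + 30 = 183 days.
December 1–8, 2266: 8 days.
Total: 10 + 183 + 8 = 201 days.
201 mod 7 = 5, so 5 days after Monday is Saturday.

Saturday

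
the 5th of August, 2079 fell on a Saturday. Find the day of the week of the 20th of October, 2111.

Day-of-year of August 5, 2079: 217.
Day-of-year of October 20, 2111: 293.
2079 has 365 days, so 365 − 217 = 148 days remain in 2079.
Full years 2080–2110: 24 common + 7 leap = 24×365 + 7×366 = 11322 days.
Total: 148 + 11322 + 293 = 11763 days.
11763 mod 7 = 3, so 3 days after Saturday is Tuesday.

Tuesday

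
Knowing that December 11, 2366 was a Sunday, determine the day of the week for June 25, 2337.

Friday

Count forward from the earlier date (June 25, 2337) to the later (December 11, 2366):
From June 25, 2337 to June 25, 2366: 29 years, of which 7 contain a Feb 29 — 22×365 + 7×366 = 10592 days.
June 2366: 30 − 25 = 5 days remain.
Then July (31), August (31), September (30), October (31), November (30): 31 + 31 + 30 + 31 + 30 = 153 days.
December 1–11, 2366: 11 days.
Residual: 169 days.
Total: 10761 days.
10761 mod 7 = 2, so 2 days before Sunday is Friday.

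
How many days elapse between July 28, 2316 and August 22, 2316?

July 2316: 31 − 28 = 3 days remain.
August 1–22, 2316: 22 days.
Total: 3 + 22 = 25 days.

25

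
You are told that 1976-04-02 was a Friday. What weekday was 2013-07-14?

From April 2, 1976 to April 2, 2013: 37 years, of which 9 contain a Feb 29 — 28×365 + 9×366 = 13514 days.
(2000 is a leap year (divisible by 400).)
April 2013: 30 − 2 = 28 days remain.
Then May (31), June (30): 31 + 30 = 61 days.
July 1–14, 2013: 14 days.
Residual: 103 days.
Total: 13617 days.
13617 mod 7 = 2, so 2 days after Friday is Sunday.

Sunday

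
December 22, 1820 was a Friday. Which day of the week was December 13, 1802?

Count forward from the earlier date (December 13, 1802) to the later (December 22, 1820):
From December 13, 1802 to December 13, 1820: 18 years, of which 5 contain a Feb 29 — 13×365 + 5×366 = 6575 days.
Within December 1820: 22 − 13 = 9 days.
Total: 6584 days.
6584 mod 7 = 4, so 4 days before Friday is Monday.

Monday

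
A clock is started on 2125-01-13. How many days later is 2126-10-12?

Day-of-year of January 13, 2125: 13.
Day-of-year of October 12, 2126: 285.
2125 has 365 days, so 365 − 13 = 352 days remain in 2125.
Total: 352 + 285 = 637 days.

637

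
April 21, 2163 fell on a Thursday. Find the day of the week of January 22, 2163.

Count forward from the earlier date (January 22, 2163) to the later (April 21, 2163):
January 2163: 31 − 22 = 9 days remain.
Then February 2163 (28), March (31): 28 + 31 = 59 days.
April 1–21, 2163: 21 days.
Total: 9 + 59 + 21 = 89 days.
89 mod 7 = 5, so 5 days before Thursday is Saturday.

Saturday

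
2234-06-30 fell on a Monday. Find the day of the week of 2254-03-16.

Thursday

From June 30, 2234 to June 30, 2253: 19 years, of which 5 contain a Feb 29 — 14×365 + 5×366 = 6940 days.
June 2253: 30 − 30 = 0 days remain.
Then July (31), August (31), September (30), October (31), November (30), December (31), January (31), February 2254 (28): 31 + 31 + 30 + 31 + 30 + 31 + 31 + 28 = 243 days.
March 1–16, 2254: 16 days.
Residual: 259 days.
Total: 7199 days.
7199 mod 7 = 3, so 3 days after Monday is Thursday.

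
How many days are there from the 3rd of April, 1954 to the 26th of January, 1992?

13812

Day-of-year of April 3, 1954: 93.
Day-of-year of January 26, 1992: 26.
1954 has 365 days, so 365 − 93 = 272 days remain in 1954.
Full years 1955–1991: 28 common + 9 leap = 28×365 + 9×366 = 13514 days.
Total: 272 + 13514 + 26 = 13812 days.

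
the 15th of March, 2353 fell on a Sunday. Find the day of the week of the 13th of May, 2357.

Monday

March 15, 2353 → March 15, 2354: 365 days.
March 15, 2354 → March 15, 2355: 365 days.
March 15, 2355 → March 15, 2356: 366 days (2356 is a leap year).
March 15, 2356 → March 15, 2357: 365 days.
March 2357: 31 − 15 = 16 days remain.
Then April (30): 30 days.
May 1–13, 2357: 13 days.
Residual: 59 days.
Total: 1520 days.
1520 mod 7 = 1, so 1 day after Sunday is Monday.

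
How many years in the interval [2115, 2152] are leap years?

10

Years divisible by 4 in [2115, 2152]: 2116, 2120, 2124, 2128, 2132, 2136, 2140, 2144, 2148, 2152.
No century exceptions apply. Count: 10.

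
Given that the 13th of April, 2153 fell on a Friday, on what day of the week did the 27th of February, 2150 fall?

Count forward from the earlier date (February 27, 2150) to the later (April 13, 2153):
February 27, 2150 → February 27, 2151: 365 days.
February 27, 2151 → February 27, 2152: 365 days.
February 27, 2152 → February 27, 2153: 366 days (2152 is a leap year).
February 2153: 28 − 27 = 1 day remains (2153 is not a leap year, so February has 28 days).
Then March (31): 31 days.
April 1–13, 2153: 13 days.
Residual: 45 days.
Total: 1141 days.
1141 is a multiple of 7, so the 27th of February, 2150 falls on the same weekday: Friday.

Friday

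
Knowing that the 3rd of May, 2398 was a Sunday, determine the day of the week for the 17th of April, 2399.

May 2398: 31 − 3 = 28 days remain.
Then 10 full months totalling 304 days.
April 1–17, 2399: 17 days.
Total: 28 + 304 + 17 = 349 days.
349 mod 7 = 6, so 6 days after Sunday is Saturday.

Saturday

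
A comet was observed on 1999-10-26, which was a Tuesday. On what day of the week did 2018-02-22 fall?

Thursday

From October 26, 1999 to October 26, 2017: 18 years, of which 5 contain a Feb 29 — 13×365 + 5×366 = 6575 days.
(2000 is a leap year (divisible by 400).)
October 2017: 31 − 26 = 5 days remain.
Then November (30), December (31), January (31): 30 + 31 + 31 = 92 days.
February 1–22, 2018: 22 days (2018 is not a leap year).
Residual: 119 days.
Total: 6694 days.
6694 mod 7 = 2, so 2 days after Tuesday is Thursday.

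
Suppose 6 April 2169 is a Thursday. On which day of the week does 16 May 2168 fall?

Count forward from the earlier date (May 16, 2168) to the later (April 6, 2169):
Day-of-year of May 16, 2168: 137.
Day-of-year of April 6, 2169: 96.
2168 has 366 days, so 366 − 137 = 229 days remain in 2168.
Total: 229 + 96 = 325 days.
325 mod 7 = 3, so 3 days before Thursday is Monday.

Monday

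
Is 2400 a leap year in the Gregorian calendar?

2400 is a leap year (divisible by 400).

Yes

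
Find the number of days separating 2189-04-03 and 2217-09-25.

10401

Day-of-year of April 3, 2189: 93.
Day-of-year of September 25, 2217: 268.
2189 has 365 days, so 365 − 93 = 272 days remain in 2189.
Full years 2190–2216: 21 common + 6 leap = 21×365 + 6×366 = 9861 days.
Total: 272 + 9861 + 268 = 10401 days.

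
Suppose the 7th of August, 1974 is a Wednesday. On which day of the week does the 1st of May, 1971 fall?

Saturday

Count forward from the earlier date (May 1, 1971) to the later (August 7, 1974):
Day-of-year of May 1, 1971: 121.
Day-of-year of August 7, 1974: 219.
1971 has 365 days, so 365 − 121 = 244 days remain in 1971.
Full years: 1972: 366; 1973: 365. Sum = 731.
Total: 244 + 731 + 219 = 1194 days.
1194 mod 7 = 4, so 4 days before Wednesday is Saturday.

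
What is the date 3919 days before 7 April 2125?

15 July 2114

Count 3919 days before April 7, 2125:
Day-of-year of July 15, 2114: 196.
Day-of-year of April 7, 2125: 97.
2114 has 365 days, so 365 − 196 = 169 days remain in 2114.
Full years 2115–2124: 7 common + 3 leap = 7×365 + 3×366 = 3653 days.
Total: 169 + 3653 + 97 = 3919 days.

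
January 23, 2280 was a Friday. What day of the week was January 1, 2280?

Count forward from the earlier date (January 1, 2280) to the later (January 23, 2280):
Within January 2280: 23 − 1 = 22 days.
22 mod 7 = 1, so 1 day before Friday is Thursday.

Thursday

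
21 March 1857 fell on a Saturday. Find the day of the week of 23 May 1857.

Saturday

March 1857: 31 − 21 = 10 days remain.
Then April (30): 30 days.
May 1–23, 1857: 23 days.
Total: 10 + 30 + 23 = 63 days.
63 is a multiple of 7, so 23 May 1857 falls on the same weekday: Saturday.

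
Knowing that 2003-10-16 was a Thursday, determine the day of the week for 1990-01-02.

Count forward from the earlier date (January 2, 1990) to the later (October 16, 2003):
Day-of-year of January 2, 1990: 2.
Day-of-year of October 16, 2003: 289.
1990 has 365 days, so 365 − 2 = 363 days remain in 1990.
Full years 1991–2002: 9 common + 3 leap = 9×365 + 3×366 = 4383 days.
Total: 363 + 4383 + 289 = 5035 days.
5035 mod 7 = 2, so 2 days before Thursday is Tuesday.

Tuesday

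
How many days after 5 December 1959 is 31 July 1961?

604

December 1959: 31 − 5 = 26 days remain.
Then 18 full months totalling 547 days.
July 1–31, 1961: 31 days.
Total: 26 + 547 + 31 = 604 days.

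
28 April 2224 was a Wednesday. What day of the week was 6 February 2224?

Friday

Count forward from the earlier date (February 6, 2224) to the later (April 28, 2224):
February 2224: 29 − 6 = 23 days remain (2224 is a leap year, so February has 29 days).
Then March (31): 31 days.
April 1–28, 2224: 28 days.
Total: 23 + 31 + 28 = 82 days.
82 mod 7 = 5, so 5 days before Wednesday is Friday.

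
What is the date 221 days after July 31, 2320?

March 9, 2321

Count 221 days after July 31, 2320:
Day-of-year of July 31, 2320: 213.
Day-of-year of March 9, 2321: 68.
2320 has 366 days, so 366 − 213 = 153 days remain in 2320.
Total: 153 + 68 = 221 days.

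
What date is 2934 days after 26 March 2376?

7 April 2384

Count 2934 days after March 26, 2376:
From March 26, 2376 to March 26, 2384: 8 years, of which 2 contain a Feb 29 — 6×365 + 2×366 = 2922 days.
March 2384: 31 − 26 = 5 days remain.
April 1–7, 2384: 7 days.
Residual: 12 days.
Total: 2934 days.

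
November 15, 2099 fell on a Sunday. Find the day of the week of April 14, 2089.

Count forward from the earlier date (April 14, 2089) to the later (November 15, 2099):
From April 14, 2089 to April 14, 2099: 10 years, of which 2 contain a Feb 29 — 8×365 + 2×366 = 3652 days.
April 2099: 30 − 14 = 16 days remain.
Then May (31), June (30), July (31), August (31), September (30), October (31): 31 + 30 + 31 + 31 + 30 + 31 = 184 days.
November 1–15, 2099: 15 days.
Residual: 215 days.
Total: 3867 days.
3867 mod 7 = 3, so 3 days before Sunday is Thursday.

Thursday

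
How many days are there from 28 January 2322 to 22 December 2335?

5076

Day-of-year of January 28, 2322: 28.
Day-of-year of December 22, 2335: 356.
2322 has 365 days, so 365 − 28 = 337 days remain in 2322.
Full years 2323–2334: 9 common + 3 leap = 9×365 + 3×366 = 4383 days.
Total: 337 + 4383 + 356 = 5076 days.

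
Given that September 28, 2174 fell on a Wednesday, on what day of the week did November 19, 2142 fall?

Monday

Count forward from the earlier date (November 19, 2142) to the later (September 28, 2174):
Day-of-year of November 19, 2142: 323.
Day-of-year of September 28, 2174: 271.
2142 has 365 days, so 365 − 323 = 42 days remain in 2142.
Full years 2143–2173: 23 common + 8 leap = 23×365 + 8×366 = 11323 days.
Total: 42 + 11323 + 271 = 11636 days.
11636 mod 7 = 2, so 2 days before Wednesday is Monday.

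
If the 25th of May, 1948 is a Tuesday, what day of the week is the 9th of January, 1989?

Monday

From May 25, 1948 to May 25, 1988: 40 years, of which 10 contain a Feb 29 — 30×365 + 10×366 = 14610 days.
May 1988: 31 − 25 = 6 days remain.
Then June (30), July (31), August (31), September (30), October (31), November (30), December (31): 30 + 31 + 31 + 30 + 31 + 30 + 31 = 214 days.
January 1–9, 1989: 9 days.
Residual: 229 days.
Total: 14839 days.
14839 mod 7 = 6, so 6 days after Tuesday is Monday.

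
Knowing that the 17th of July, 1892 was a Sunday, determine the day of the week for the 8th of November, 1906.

From July 17, 1892 to July 17, 1906: 14 years, of which 2 contain a Feb 29 — 12×365 + 2×366 = 5112 days.
(1900 is not a leap year (divisible by 100 but not 400).)
July 1906: 31 − 17 = 14 days remain.
Then August (31), September (30), October (31): 31 + 30 + 31 = 92 days.
November 1–8, 1906: 8 days.
Residual: 114 days.
Total: 5226 days.
5226 mod 7 = 4, so 4 days after Sunday is Thursday.

Thursday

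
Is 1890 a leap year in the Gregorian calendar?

No

1890 is not a leap year.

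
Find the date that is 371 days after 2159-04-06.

2160-04-11

Count 371 days after April 6, 2159:
Day-of-year of April 6, 2159: 96.
Day-of-year of April 11, 2160: 102.
2159 has 365 days, so 365 − 96 = 269 days remain in 2159.
Total: 269 + 102 = 371 days.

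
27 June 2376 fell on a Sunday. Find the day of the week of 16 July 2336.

Count forward from the earlier date (July 16, 2336) to the later (June 27, 2376):
Day-of-year of July 16, 2336: 198.
Day-of-year of June 27, 2376: 179.
2336 has 366 days, so 366 − 198 = 168 days remain in 2336.
Full years 2337–2375: 30 common + 9 leap = 30×365 + 9×366 = 14244 days.
Total: 168 + 14244 + 179 = 14591 days.
14591 mod 7 = 3, so 3 days before Sunday is Thursday.

Thursday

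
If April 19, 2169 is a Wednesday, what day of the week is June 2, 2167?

Count forward from the earlier date (June 2, 2167) to the later (April 19, 2169):
June 2167: 30 − 2 = 28 days remain.
Then 21 full months totalling 640 days.
April 1–19, 2169: 19 days.
Total: 28 + 640 + 19 = 687 days.
687 mod 7 = 1, so 1 day before Wednesday is Tuesday.

Tuesday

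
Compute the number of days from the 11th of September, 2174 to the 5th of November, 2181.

2612

Day-of-year of September 11, 2174: 254.
Day-of-year of November 5, 2181: 309.
2174 has 365 days, so 365 − 254 = 111 days remain in 2174.
Full years: 2175: 365; 2176: 366; 2177: 365; 2178: 365; 2179: 365; 2180: 366. Sum = 2192.
Total: 111 + 2192 + 309 = 2612 days.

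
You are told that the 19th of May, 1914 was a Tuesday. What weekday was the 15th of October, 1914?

Thursday

May 1914: 31 − 19 = 12 days remain.
Then June (30), July (31), August (31), September (30): 30 + 31 + 31 + 30 = 122 days.
October 1–15, 1914: 15 days.
Total: 12 + 122 + 15 = 149 days.
149 mod 7 = 2, so 2 days after Tuesday is Thursday.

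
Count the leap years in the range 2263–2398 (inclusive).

Years divisible by 4: 2264, 2268, …, 2396 — 34 in all.
Of these, 2300 is divisible by 100 but not 400, so not leap.
Leap years: 34 − 1 = 33.

33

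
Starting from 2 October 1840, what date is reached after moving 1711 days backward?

26 January 1836

Count 1711 days before October 2, 1840:
Day-of-year of January 26, 1836: 26.
Day-of-year of October 2, 1840: 276.
1836 has 366 days, so 366 − 26 = 340 days remain in 1836.
Full years: 1837: 365; 1838: 365; 1839: 365. Sum = 1095.
Total: 340 + 1095 + 276 = 1711 days.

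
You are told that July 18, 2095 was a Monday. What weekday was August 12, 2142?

Sunday

From July 18, 2095 to July 18, 2142: 47 years, of which 11 contain a Feb 29 — 36×365 + 11×366 = 17166 days.
(2100 is not a leap year (divisible by 100 but not 400).)
July 2142: 31 − 18 = 13 days remain.
August 1–12, 2142: 12 days.
Residual: 25 days.
Total: 17191 days.
17191 mod 7 = 6, so 6 days after Monday is Sunday.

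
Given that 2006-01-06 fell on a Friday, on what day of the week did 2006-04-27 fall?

January 2006: 31 − 6 = 25 days remain.
Then February 2006 (28), March (31): 28 + 31 = 59 days.
April 1–27, 2006: 27 days.
Total: 25 + 59 + 27 = 111 days.
111 mod 7 = 6, so 6 days after Friday is Thursday.

Thursday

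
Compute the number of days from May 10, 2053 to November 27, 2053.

201

May 2053: 31 − 10 = 21 days remain.
Then June (30), July (31), August (31), September (30), October (31): 30 + 31 + 31 + 30 + 31 = 153 days.
November 1–27, 2053: 27 days.
Total: 21 + 153 + 27 = 201 days.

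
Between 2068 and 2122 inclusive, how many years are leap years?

13

Years divisible by 4: 2068, 2072, …, 2120 — 14 in all.
Of these, 2100 is divisible by 100 but not 400, so not leap.
Leap years: 14 − 1 = 13.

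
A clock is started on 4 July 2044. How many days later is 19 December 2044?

168

July 2044: 31 − 4 = 27 days remain.
Then August (31), September (30), October (31), November (30): 31 + 30 + 31 + 30 = 122 days.
December 1–19, 2044: 19 days.
Total: 27 + 122 + 19 = 168 days.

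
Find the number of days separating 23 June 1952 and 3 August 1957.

Day-of-year of June 23, 1952: 175.
Day-of-year of August 3, 1957: 215.
1952 has 366 days, so 366 − 175 = 191 days remain in 1952.
Full years: 1953: 365; 1954: 365; 1955: 365; 1956: 366. Sum = 1461.
Total: 191 + 1461 + 215 = 1867 days.

1867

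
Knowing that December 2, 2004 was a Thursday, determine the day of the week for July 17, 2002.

Count forward from the earlier date (July 17, 2002) to the later (December 2, 2004):
July 17, 2002 → July 17, 2003: 365 days.
July 17, 2003 → July 17, 2004: 366 days (2004 is a leap year).
July 2004: 31 − 17 = 14 days remain.
Then August (31), September (30), October (31), November (30): 31 + 30 + 31 + 30 = 122 days.
December 1–2, 2004: 2 days.
Residual: 138 days.
Total: 869 days.
869 mod 7 = 1, so 1 day before Thursday is Wednesday.

Wednesday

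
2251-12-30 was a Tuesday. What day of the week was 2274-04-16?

Thursday

From December 30, 2251 to December 30, 2273: 22 years, of which 6 contain a Feb 29 — 16×365 + 6×366 = 8036 days.
December 2273: 31 − 30 = 1 day remains.
Then January (31), February 2274 (28), March (31): 31 + 28 + 31 = 90 days.
April 1–16, 2274: 16 days.
Residual: 107 days.
Total: 8143 days.
8143 mod 7 = 2, so 2 days after Tuesday is Thursday.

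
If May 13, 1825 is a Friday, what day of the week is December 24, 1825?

Saturday

May 1825: 31 − 13 = 18 days remain.
Then June (30), July (31), August (31), September (30), October (31), November (30): 30 + 31 + 31 + 30 + 31 + 30 = 183 days.
December 1–24, 1825: 24 days.
Total: 18 + 183 + 24 = 225 days.
225 mod 7 = 1, so 1 day after Friday is Saturday.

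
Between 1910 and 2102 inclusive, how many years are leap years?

47

Years divisible by 4: 1912, 1916, …, 2100 — 48 in all.
Of these, 2100 is divisible by 100 but not 400, so not leap.
2000 is divisible by 400, so still leap.
Leap years: 48 − 1 = 47.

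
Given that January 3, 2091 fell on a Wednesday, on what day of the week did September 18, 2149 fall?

Thursday

From January 3, 2091 to January 3, 2149: 58 years, of which 14 contain a Feb 29 — 44×365 + 14×366 = 21184 days.
(2100 is not a leap year (divisible by 100 but not 400).)
January 2149: 31 − 3 = 28 days remain.
Then February 2149 (28), March (31), April (30), May (31), June (30), July (31), August (31): 28 + 31 + 30 + 31 + 30 + 31 + 31 = 212 days.
September 1–18, 2149: 18 days.
Residual: 258 days.
Total: 21442 days.
21442 mod 7 = 1, so 1 day after Wednesday is Thursday.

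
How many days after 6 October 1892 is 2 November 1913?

From October 6, 1892 to October 6, 1913: 21 years, of which 4 contain a Feb 29 — 17×365 + 4×366 = 7669 days.
(1900 is not a leap year (divisible by 100 but not 400).)
October 1913: 31 − 6 = 25 days remain.
November 1–2, 1913: 2 days.
Residual: 27 days.
Total: 7696 days.

7696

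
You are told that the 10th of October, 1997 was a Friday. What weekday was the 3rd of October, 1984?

Count forward from the earlier date (October 3, 1984) to the later (October 10, 1997):
From October 3, 1984 to October 3, 1997: 13 years, of which 3 contain a Feb 29 — 10×365 + 3×366 = 4748 days.
Within October 1997: 10 − 3 = 7 days.
Total: 4755 days.
4755 mod 7 = 2, so 2 days before Friday is Wednesday.

Wednesday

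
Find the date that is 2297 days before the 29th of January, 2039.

the 15th of October, 2032

Count 2297 days before January 29, 2039:
October 15, 2032 → October 15, 2033: 365 days.
October 15, 2033 → October 15, 2034: 365 days.
October 15, 2034 → October 15, 2035: 365 days.
October 15, 2035 → October 15, 2036: 366 days (2036 is a leap year).
October 15, 2036 → October 15, 2037: 365 days.
October 15, 2037 → October 15, 2038: 365 days.
October 2038: 31 − 15 = 16 days remain.
Then November (30), December (31): 30 + 31 = 61 days.
January 1–29, 2039: 29 days.
Residual: 106 days.
Total: 2297 days.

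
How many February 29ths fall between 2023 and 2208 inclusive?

Years divisible by 4: 2024, 2028, …, 2208 — 47 in all.
Of these, 2100, 2200 are divisible by 100 but not 400, so not leap.
Leap years: 47 − 2 = 45.

45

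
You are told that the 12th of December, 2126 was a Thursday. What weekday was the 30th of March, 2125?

Friday

Count forward from the earlier date (March 30, 2125) to the later (December 12, 2126):
March 30, 2125 → March 30, 2126: 365 days.
March 2126: 31 − 30 = 1 day remains.
Then April (30), May (31), June (30), July (31), August (31), September (30), October (31), November (30): 30 + 31 + 30 + 31 + 31 + 30 + 31 + 30 = 244 days.
December 1–12, 2126: 12 days.
Residual: 257 days.
Total: 622 days.
622 mod 7 = 6, so 6 days before Thursday is Friday.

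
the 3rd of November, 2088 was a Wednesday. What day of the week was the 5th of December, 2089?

November 3, 2088 → November 3, 2089: 365 days.
November 2089: 30 − 3 = 27 days remain.
December 1–5, 2089: 5 days.
Residual: 32 days.
Total: 397 days.
397 mod 7 = 5, so 5 days after Wednesday is Monday.

Monday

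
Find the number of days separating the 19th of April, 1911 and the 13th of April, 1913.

April 19, 1911 → April 19, 1912: 366 days (1912 is a leap year).
April 1912: 30 − 19 = 11 days remain.
Then 11 full months totalling 335 days.
April 1–13, 1913: 13 days.
Residual: 359 days.
Total: 725 days.

725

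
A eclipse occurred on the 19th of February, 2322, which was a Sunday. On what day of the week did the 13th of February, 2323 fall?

February 2322: 28 − 19 = 9 days remain (2322 is not a leap year, so February has 28 days).
Then 11 full months totalling 337 days.
February 1–13, 2323: 13 days (2323 is not a leap year).
Total: 9 + 337 + 13 = 359 days.
359 mod 7 = 2, so 2 days after Sunday is Tuesday.

Tuesday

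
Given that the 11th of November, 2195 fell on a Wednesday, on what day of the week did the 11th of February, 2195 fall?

Count forward from the earlier date (February 11, 2195) to the later (November 11, 2195):
February 2195: 28 − 11 = 17 days remain (2195 is not a leap year, so February has 28 days).
Then March (31), April (30), May (31), June (30), July (31), August (31), September (30), October (31): 31 + 30 + 31 + 30 + 31 + 31 + 30 + 31 = 245 days.
November 1–11, 2195: 11 days.
Total: 17 + 245 + 11 = 273 days.
273 is a multiple of 7, so the 11th of February, 2195 falls on the same weekday: Wednesday.

Wednesday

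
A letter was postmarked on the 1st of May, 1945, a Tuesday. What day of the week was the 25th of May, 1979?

Friday

From May 1, 1945 to May 1, 1979: 34 years, of which 8 contain a Feb 29 — 26×365 + 8×366 = 12418 days.
Within May 1979: 25 − 1 = 24 days.
Total: 12442 days.
12442 mod 7 = 3, so 3 days after Tuesday is Friday.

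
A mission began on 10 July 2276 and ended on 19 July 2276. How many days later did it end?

Within July 2276: 19 − 10 = 9 days.

9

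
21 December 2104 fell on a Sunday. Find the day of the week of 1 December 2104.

Monday

Count forward from the earlier date (December 1, 2104) to the later (December 21, 2104):
Within December 2104: 21 − 1 = 20 days.
20 mod 7 = 6, so 6 days before Sunday is Monday.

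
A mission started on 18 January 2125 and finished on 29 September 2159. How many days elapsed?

Day-of-year of January 18, 2125: 18.
Day-of-year of September 29, 2159: 272.
2125 has 365 days, so 365 − 18 = 347 days remain in 2125.
Full years 2126–2158: 25 common + 8 leap = 25×365 + 8×366 = 12053 days.
Total: 347 + 12053 + 272 = 12672 days.

12672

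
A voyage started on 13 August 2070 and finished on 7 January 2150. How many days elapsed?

Day-of-year of August 13, 2070: 225.
Day-of-year of January 7, 2150: 7.
2070 has 365 days, so 365 − 225 = 140 days remain in 2070.
Full years 2071–2149: 60 common + 19 leap = 60×365 + 19×366 = 28854 days.
Total: 140 + 28854 + 7 = 29001 days.

29001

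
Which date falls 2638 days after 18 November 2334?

7 February 2342

Count 2638 days after November 18, 2334:
Day-of-year of November 18, 2334: 322.
Day-of-year of February 7, 2342: 38.
2334 has 365 days, so 365 − 322 = 43 days remain in 2334.
Full years 2335–2341: 5 common + 2 leap = 5×365 + 2×366 = 2557 days.
Total: 43 + 2557 + 38 = 2638 days.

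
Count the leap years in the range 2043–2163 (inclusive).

Years divisible by 4: 2044, 2048, …, 2160 — 30 in all.
Of these, 2100 is divisible by 100 but not 400, so not leap.
Leap years: 30 − 1 = 29.

29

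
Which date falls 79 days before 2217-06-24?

2217-04-06

Count 79 days before June 24, 2217:
April 2217: 30 − 6 = 24 days remain.
Then May (31): 31 days.
June 1–24, 2217: 24 days.
Total: 24 + 31 + 24 = 79 days.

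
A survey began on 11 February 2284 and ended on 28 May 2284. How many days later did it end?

107

February 2284: 29 − 11 = 18 days remain (2284 is a leap year, so February has 29 days).
Then March (31), April (30): 31 + 30 = 61 days.
May 1–28, 2284: 28 days.
Total: 18 + 61 + 28 = 107 days.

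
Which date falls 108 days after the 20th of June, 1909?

the 6th of October, 1909

Count 108 days after June 20, 1909:
June 1909: 30 − 20 = 10 days remain.
Then July (31), August (31), September (30): 31 + 31 + 30 = 92 days.
October 1–6, 1909: 6 days.
Total: 10 + 92 + 6 = 108 days.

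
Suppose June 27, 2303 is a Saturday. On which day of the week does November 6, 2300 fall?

Count forward from the earlier date (November 6, 2300) to the later (June 27, 2303):
November 6, 2300 → November 6, 2301: 365 days.
November 6, 2301 → November 6, 2302: 365 days.
November 2302: 30 − 6 = 24 days remain.
Then December (31), January (31), February 2303 (28), March (31), April (30), May (31): 31 + 31 + 28 + 31 + 30 + 31 = 182 days.
June 1–27, 2303: 27 days.
Residual: 233 days.
Total: 963 days.
963 mod 7 = 4, so 4 days before Saturday is Tuesday.

Tuesday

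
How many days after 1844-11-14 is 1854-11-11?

3649

Day-of-year of November 14, 1844: 319.
Day-of-year of November 11, 1854: 315.
1844 has 366 days, so 366 − 319 = 47 days remain in 1844.
Full years 1845–1853: 7 common + 2 leap = 7×365 + 2×366 = 3287 days.
Total: 47 + 3287 + 315 = 3649 days.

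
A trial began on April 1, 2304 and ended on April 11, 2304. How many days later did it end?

Within April 2304: 11 − 1 = 10 days.

10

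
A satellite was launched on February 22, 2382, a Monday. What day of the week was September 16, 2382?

February 2382: 28 − 22 = 6 days remain (2382 is not a leap year, so February has 28 days).
Then March (31), April (30), May (31), June (30), July (31), August (31): 31 + 30 + 31 + 30 + 31 + 31 = 184 days.
September 1–16, 2382: 16 days.
Total: 6 + 184 + 16 = 206 days.
206 mod 7 = 3, so 3 days after Monday is Thursday.

Thursday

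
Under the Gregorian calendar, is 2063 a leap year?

No

2063 is not a leap year.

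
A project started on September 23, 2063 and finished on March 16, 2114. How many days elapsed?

18436

From September 23, 2063 to September 23, 2113: 50 years, of which 12 contain a Feb 29 — 38×365 + 12×366 = 18262 days.
(2100 is not a leap year (divisible by 100 but not 400).)
September 2113: 30 − 23 = 7 days remain.
Then October (31), November (30), December (31), January (31), February 2114 (28): 31 + 30 + 31 + 31 + 28 = 151 days.
March 1–16, 2114: 16 days.
Residual: 174 days.
Total: 18436 days.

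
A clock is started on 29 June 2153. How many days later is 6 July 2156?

June 29, 2153 → June 29, 2154: 365 days.
June 29, 2154 → June 29, 2155: 365 days.
June 29, 2155 → June 29, 2156: 366 days (2156 is a leap year).
June 2156: 30 − 29 = 1 day remains.
July 1–6, 2156: 6 days.
Residual: 7 days.
Total: 1103 days.

1103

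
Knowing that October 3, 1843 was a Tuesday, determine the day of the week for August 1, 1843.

Tuesday

Count forward from the earlier date (August 1, 1843) to the later (October 3, 1843):
August 1843: 31 − 1 = 30 days remain.
Then September (30): 30 days.
October 1–3, 1843: 3 days.
Total: 30 + 30 + 3 = 63 days.
63 is a multiple of 7, so August 1, 1843 falls on the same weekday: Tuesday.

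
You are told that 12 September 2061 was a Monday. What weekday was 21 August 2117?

Saturday

Day-of-year of September 12, 2061: 255.
Day-of-year of August 21, 2117: 233.
2061 has 365 days, so 365 − 255 = 110 days remain in 2061.
Full years 2062–2116: 42 common + 13 leap = 42×365 + 13×366 = 20088 days.
Total: 110 + 20088 + 233 = 20431 days.
20431 mod 7 = 5, so 5 days after Monday is Saturday.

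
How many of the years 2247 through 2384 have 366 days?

Years divisible by 4: 2248, 2252, …, 2384 — 35 in all.
Of these, 2300 is divisible by 100 but not 400, so not leap.
Leap years: 35 − 1 = 34.

34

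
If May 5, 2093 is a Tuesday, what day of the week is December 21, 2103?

From May 5, 2093 to May 5, 2103: 10 years, of which 1 contains a Feb 29 — 9×365 + 1×366 = 3651 days.
(2100 is not a leap year (divisible by 100 but not 400).)
May 2103: 31 − 5 = 26 days remain.
Then June (30), July (31), August (31), September (30), October (31), November (30): 30 + 31 + 31 + 30 + 31 + 30 = 183 days.
December 1–21, 2103: 21 days.
Residual: 230 days.
Total: 3881 days.
3881 mod 7 = 3, so 3 days after Tuesday is Friday.

Friday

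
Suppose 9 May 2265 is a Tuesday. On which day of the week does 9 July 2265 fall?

May 2265: 31 − 9 = 22 days remain.
Then June (30): 30 days.
July 1–9, 2265: 9 days.
Total: 22 + 30 + 9 = 61 days.
61 mod 7 = 5, so 5 days after Tuesday is Sunday.

Sunday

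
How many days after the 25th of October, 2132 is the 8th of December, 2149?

6253

Day-of-year of October 25, 2132: 299.
Day-of-year of December 8, 2149: 342.
2132 has 366 days, so 366 − 299 = 67 days remain in 2132.
Full years 2133–2148: 12 common + 4 leap = 12×365 + 4×366 = 5844 days.
Total: 67 + 5844 + 342 = 6253 days.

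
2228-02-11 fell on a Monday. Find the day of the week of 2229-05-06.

Wednesday

Day-of-year of February 11, 2228: 42.
Day-of-year of May 6, 2229: 126.
2228 has 366 days, so 366 − 42 = 324 days remain in 2228.
Total: 324 + 126 = 450 days.
450 mod 7 = 2, so 2 days after Monday is Wednesday.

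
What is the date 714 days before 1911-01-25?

1909-02-10

Count 714 days before January 25, 1911:
Day-of-year of February 10, 1909: 41.
Day-of-year of January 25, 1911: 25.
1909 has 365 days, so 365 − 41 = 324 days remain in 1909.
Full years: 1910: 365. Sum = 365.
Total: 324 + 365 + 25 = 714 days.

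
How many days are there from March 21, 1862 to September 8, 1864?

902

March 1862: 31 − 21 = 10 days remain.
Then 29 full months totalling 884 days.
September 1–8, 1864: 8 days.
Total: 10 + 884 + 8 = 902 days.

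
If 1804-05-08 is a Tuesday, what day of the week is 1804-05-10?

Thursday

Within May 1804: 10 − 8 = 2 days.
2 mod 7 = 2, so 2 days after Tuesday is Thursday.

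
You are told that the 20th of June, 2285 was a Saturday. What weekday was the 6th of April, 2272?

Count forward from the earlier date (April 6, 2272) to the later (June 20, 2285):
Day-of-year of April 6, 2272: 97.
Day-of-year of June 20, 2285: 171.
2272 has 366 days, so 366 − 97 = 269 days remain in 2272.
Full years 2273–2284: 9 common + 3 leap = 9×365 + 3×366 = 4383 days.
Total: 269 + 4383 + 171 = 4823 days.
4823 is a multiple of 7, so the 6th of April, 2272 falls on the same weekday: Saturday.

Saturday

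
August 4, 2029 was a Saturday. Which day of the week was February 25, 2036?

Monday

August 4, 2029 → August 4, 2030: 365 days.
August 4, 2030 → August 4, 2031: 365 days.
August 4, 2031 → August 4, 2032: 366 days (2032 is a leap year).
August 4, 2032 → August 4, 2033: 365 days.
August 4, 2033 → August 4, 2034: 365 days.
August 4, 2034 → August 4, 2035: 365 days.
August 2035: 31 − 4 = 27 days remain.
Then September (30), October (31), November (30), December (31), January (31): 30 + 31 + 30 + 31 + 31 = 153 days.
February 1–25, 2036: 25 days (2036 is a leap year).
Residual: 205 days.
Total: 2396 days.
2396 mod 7 = 2, so 2 days after Saturday is Monday.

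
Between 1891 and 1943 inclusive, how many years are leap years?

12

Years divisible by 4: 1892, 1896, …, 1940 — 13 in all.
Of these, 1900 is divisible by 100 but not 400, so not leap.
Leap years: 13 − 1 = 12.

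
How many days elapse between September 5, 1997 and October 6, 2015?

6605

Day-of-year of September 5, 1997: 248.
Day-of-year of October 6, 2015: 279.
1997 has 365 days, so 365 − 248 = 117 days remain in 1997.
Full years 1998–2014: 13 common + 4 leap = 13×365 + 4×366 = 6209 days.
Total: 117 + 6209 + 279 = 6605 days.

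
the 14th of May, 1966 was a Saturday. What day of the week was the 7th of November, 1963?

Count forward from the earlier date (November 7, 1963) to the later (May 14, 1966):
Day-of-year of November 7, 1963: 311.
Day-of-year of May 14, 1966: 134.
1963 has 365 days, so 365 − 311 = 54 days remain in 1963.
Full years: 1964: 366; 1965: 365. Sum = 731.
Total: 54 + 731 + 134 = 919 days.
919 mod 7 = 2, so 2 days before Saturday is Thursday.

Thursday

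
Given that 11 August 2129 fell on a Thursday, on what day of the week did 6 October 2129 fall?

August 2129: 31 − 11 = 20 days remain.
Then September (30): 30 days.
October 1–6, 2129: 6 days.
Total: 20 + 30 + 6 = 56 days.
56 is a multiple of 7, so 6 October 2129 falls on the same weekday: Thursday.

Thursday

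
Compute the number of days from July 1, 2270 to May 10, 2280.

Day-of-year of July 1, 2270: 182.
Day-of-year of May 10, 2280: 131.
2270 has 365 days, so 365 − 182 = 183 days remain in 2270.
Full years 2271–2279: 7 common + 2 leap = 7×365 + 2×366 = 3287 days.
Total: 183 + 3287 + 131 = 3601 days.

3601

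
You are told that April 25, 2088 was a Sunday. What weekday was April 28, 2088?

Wednesday

Within April 2088: 28 − 25 = 3 days.
3 mod 7 = 3, so 3 days after Sunday is Wednesday.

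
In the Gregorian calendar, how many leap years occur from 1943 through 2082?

35

Years divisible by 4: 1944, 1948, …, 2080 — 35 in all.
2000 is divisible by 400, so still leap.
No century exceptions apply. Count: 35.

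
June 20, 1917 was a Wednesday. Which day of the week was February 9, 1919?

Day-of-year of June 20, 1917: 171.
Day-of-year of February 9, 1919: 40.
1917 has 365 days, so 365 − 171 = 194 days remain in 1917.
Full years: 1918: 365. Sum = 365.
Total: 194 + 365 + 40 = 599 days.
599 mod 7 = 4, so 4 days after Wednesday is Sunday.

Sunday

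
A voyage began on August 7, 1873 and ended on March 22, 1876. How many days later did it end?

958

Day-of-year of August 7, 1873: 219.
Day-of-year of March 22, 1876: 82.
1873 has 365 days, so 365 − 219 = 146 days remain in 1873.
Full years: 1874: 365; 1875: 365. Sum = 730.
Total: 146 + 730 + 82 = 958 days.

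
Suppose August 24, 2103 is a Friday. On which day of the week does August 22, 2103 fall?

Count forward from the earlier date (August 22, 2103) to the later (August 24, 2103):
Within August 2103: 24 − 22 = 2 days.
2 mod 7 = 2, so 2 days before Friday is Wednesday.

Wednesday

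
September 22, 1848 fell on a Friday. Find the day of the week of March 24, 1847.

Wednesday

Count forward from the earlier date (March 24, 1847) to the later (September 22, 1848):
March 24, 1847 → March 24, 1848: 366 days (1848 is a leap year).
March 1848: 31 − 24 = 7 days remain.
Then April (30), May (31), June (30), July (31), August (31): 30 + 31 + 30 + 31 + 31 = 153 days.
September 1–22, 1848: 22 days.
Residual: 182 days.
Total: 548 days.
548 mod 7 = 2, so 2 days before Friday is Wednesday.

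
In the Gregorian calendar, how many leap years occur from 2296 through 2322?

Years divisible by 4 in [2296, 2322]: 2296, 2300, 2304, 2308, 2312, 2316, 2320.
Of these, 2300 is divisible by 100 but not 400, so not leap.
Leap years: 7 − 1 = 6.

6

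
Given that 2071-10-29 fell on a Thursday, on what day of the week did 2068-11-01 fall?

Count forward from the earlier date (November 1, 2068) to the later (October 29, 2071):
Day-of-year of November 1, 2068: 306.
Day-of-year of October 29, 2071: 302.
2068 has 366 days, so 366 − 306 = 60 days remain in 2068.
Full years: 2069: 365; 2070: 365. Sum = 730.
Total: 60 + 730 + 302 = 1092 days.
1092 is a multiple of 7, so 2068-11-01 falls on the same weekday: Thursday.

Thursday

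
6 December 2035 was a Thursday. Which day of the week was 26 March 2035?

Monday

Count forward from the earlier date (March 26, 2035) to the later (December 6, 2035):
March 2035: 31 − 26 = 5 days remain.
Then April (30), May (31), June (30), July (31), August (31), September (30), October (31), November (30): 30 + 31 + 30 + 31 + 31 + 30 + 31 + 30 = 244 days.
December 1–6, 2035: 6 days.
Total: 5 + 244 + 6 = 255 days.
255 mod 7 = 3, so 3 days before Thursday is Monday.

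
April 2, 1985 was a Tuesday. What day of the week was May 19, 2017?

From April 2, 1985 to April 2, 2017: 32 years, of which 8 contain a Feb 29 — 24×365 + 8×366 = 11688 days.
(2000 is a leap year (divisible by 400).)
April 2017: 30 − 2 = 28 days remain.
May 1–19, 2017: 19 days.
Residual: 47 days.
Total: 11735 days.
11735 mod 7 = 3, so 3 days after Tuesday is Friday.

Friday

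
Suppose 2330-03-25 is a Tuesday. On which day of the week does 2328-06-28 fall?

Thursday

Count forward from the earlier date (June 28, 2328) to the later (March 25, 2330):
June 2328: 30 − 28 = 2 days remain.
Then 20 full months totalling 608 days.
March 1–25, 2330: 25 days.
Total: 2 + 608 + 25 = 635 days.
635 mod 7 = 5, so 5 days before Tuesday is Thursday.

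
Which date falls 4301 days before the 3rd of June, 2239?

the 24th of August, 2227

Count 4301 days before June 3, 2239:
From August 24, 2227 to August 24, 2238: 11 years, of which 3 contain a Feb 29 — 8×365 + 3×366 = 4018 days.
August 2238: 31 − 24 = 7 days remain.
Then 9 full months totalling 273 days.
June 1–3, 2239: 3 days.
Residual: 283 days.
Total: 4301 days.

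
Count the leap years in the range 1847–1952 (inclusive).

26

Years divisible by 4: 1848, 1852, …, 1952 — 27 in all.
Of these, 1900 is divisible by 100 but not 400, so not leap.
Leap years: 27 − 1 = 26.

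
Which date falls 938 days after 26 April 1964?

20 November 1966

Count 938 days after April 26, 1964:
Day-of-year of April 26, 1964: 117.
Day-of-year of November 20, 1966: 324.
1964 has 366 days, so 366 − 117 = 249 days remain in 1964.
Full years: 1965: 365. Sum = 365.
Total: 249 + 365 + 324 = 938 days.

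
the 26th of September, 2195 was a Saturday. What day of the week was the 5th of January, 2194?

Count forward from the earlier date (January 5, 2194) to the later (September 26, 2195):
January 5, 2194 → January 5, 2195: 365 days.
January 2195: 31 − 5 = 26 days remain.
Then February 2195 (28), March (31), April (30), May (31), June (30), July (31), August (31): 28 + 31 + 30 + 31 + 30 + 31 + 31 = 212 days.
September 1–26, 2195: 26 days.
Residual: 264 days.
Total: 629 days.
629 mod 7 = 6, so 6 days before Saturday is Sunday.

Sunday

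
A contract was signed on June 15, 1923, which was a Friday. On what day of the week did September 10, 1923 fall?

June 1923: 30 − 15 = 15 days remain.
Then July (31), August (31): 31 + 31 = 62 days.
September 1–10, 1923: 10 days.
Total: 15 + 62 + 10 = 87 days.
87 mod 7 = 3, so 3 days after Friday is Monday.

Monday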